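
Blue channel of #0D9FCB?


Color: #0D9FCB
R = 0D = 13
G = 9F = 159
B = CB = 203
Blue = 203


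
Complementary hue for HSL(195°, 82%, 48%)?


Complement = opposite side of color wheel = hue + 180°
H' = (195 + 180) mod 360 = 15°
S and L unchanged.
= HSL(15°, 82%, 48%)


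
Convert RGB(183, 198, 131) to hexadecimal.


R = 183 → B7 (hex)
G = 198 → C6 (hex)
B = 131 → 83 (hex)
Hex = #B7C683


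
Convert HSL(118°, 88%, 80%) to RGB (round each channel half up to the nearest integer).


H=118°, S=0.88, L=0.80
C = (1-|2L-1|)×S = (1-|0.60|)×0.88 = 0.352
H' = H/60 = 118/60 ≈ 1.9667; X = C×(1-|H' mod 2 - 1|) ≈ 0.0117
m = L - C/2 = 0.80 - 0.176 = 0.624
Sector ⌊H'⌋ = 1 → (R',G',B') = (≈0.0117, 0.352, 0.0)
RGB = ((R'+m)×255, (G'+m)×255, (B'+m)×255) = (162.112, 248.88, 159.12)
Round half up → RGB(162, 249, 159)


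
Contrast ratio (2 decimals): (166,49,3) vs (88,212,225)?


Linearize each sRGB channel c=v/255: c/12.92 if c ≤ 0.04045 else ((c+0.055)/1.055)^2.4
L = 0.2126×R_lin + 0.7152×G_lin + 0.0722×B_lin
Color 1 (166,49,3):
  R=166: 166/255≈0.6510 > 0.04045 → ((0.6510+0.055)/1.055)^2.4 ≈ 0.38133
  G=49: 49/255≈0.1922 > 0.04045 → ((0.1922+0.055)/1.055)^2.4 ≈ 0.03071
  B=3: 3/255≈0.0118 ≤ 0.04045 → 0.0118/12.92 ≈ 0.00091
  L1 = 0.2126×0.38133 + 0.7152×0.03071 + 0.0722×0.00091 ≈ 0.10310
Color 2 (88,212,225):
  R=88: 88/255≈0.3451 > 0.04045 → ((0.3451+0.055)/1.055)^2.4 ≈ 0.09759
  G=212: 212/255≈0.8314 > 0.04045 → ((0.8314+0.055)/1.055)^2.4 ≈ 0.65837
  B=225: 225/255≈0.8824 > 0.04045 → ((0.8824+0.055)/1.055)^2.4 ≈ 0.75294
  L2 = 0.2126×0.09759 + 0.7152×0.65837 + 0.0722×0.75294 ≈ 0.54598
Lighter = 0.54598, Darker = 0.10310
Ratio = (L_lighter + 0.05) / (L_darker + 0.05)
Ratio = (0.54598 + 0.05) / (0.10310 + 0.05) = 0.59598 / 0.15310 ≈ 3.8927
Ratio ≈ 3.89:1


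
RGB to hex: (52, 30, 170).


R = 52 → 34 (hex)
G = 30 → 1E (hex)
B = 170 → AA (hex)
Hex = #341EAA


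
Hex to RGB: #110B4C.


11 → 17 (R)
0B → 11 (G)
4C → 76 (B)
= RGB(17, 11, 76)


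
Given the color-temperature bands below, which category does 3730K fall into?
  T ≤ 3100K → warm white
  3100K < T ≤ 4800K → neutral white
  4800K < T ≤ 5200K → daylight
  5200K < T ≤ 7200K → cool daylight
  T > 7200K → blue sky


Temperature: 3730K
3100K < 3730K ≤ 4800K → neutral white
Classification: neutral white


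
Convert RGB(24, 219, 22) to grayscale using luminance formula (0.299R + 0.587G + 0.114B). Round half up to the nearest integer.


Gray = 0.299×R + 0.587×G + 0.114×B
Gray = 0.299×24 + 0.587×219 + 0.114×22
Gray = 7.176 + 128.553 + 2.508
Gray = 138.237 → round half up → 138
Gray = 138


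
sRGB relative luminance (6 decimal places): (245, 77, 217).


Linearize each channel (sRGB transfer function): c = v/255; c_lin = c/12.92 if c ≤ 0.04045, else ((c+0.055)/1.055)^2.4
  R: 245/255 ≈ 0.960784 > 0.04045 → ((0.960784+0.055)/1.055)^2.4 ≈ 0.913099
  G: 77/255 ≈ 0.301961 > 0.04045 → ((0.301961+0.055)/1.055)^2.4 ≈ 0.074214
  B: 217/255 ≈ 0.850980 > 0.04045 → ((0.850980+0.055)/1.055)^2.4 ≈ 0.693872
R_lin = 0.913099, G_lin = 0.074214, B_lin = 0.693872
L = 0.2126×R + 0.7152×G + 0.0722×B
L = 0.2126×0.913099 + 0.7152×0.074214 + 0.0722×0.693872
L ≈ 0.297300


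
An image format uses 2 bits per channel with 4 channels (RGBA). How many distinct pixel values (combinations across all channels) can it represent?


Total bits = 2 bits/channel × 4 channels = 8 bits
Distinct pixel values = 2^8
= 256 pixel values


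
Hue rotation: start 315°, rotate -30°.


New hue = (H + rotation) mod 360
New hue = (315 -30) mod 360
= 285 mod 360
= 285°


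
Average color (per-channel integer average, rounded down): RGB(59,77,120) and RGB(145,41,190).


Midpoint: each channel = ⌊(C₁+C₂)/2⌋
R: ⌊(59+145)/2⌋ = 102
G: ⌊(77+41)/2⌋ = 59
B: ⌊(120+190)/2⌋ = 155
= RGB(102, 59, 155)


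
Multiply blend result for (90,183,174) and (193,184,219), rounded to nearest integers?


Multiply: C = A×B/255, rounded to nearest integer
R: 90×193/255 = 17370/255 ≈ 68.118 → 68
G: 183×184/255 = 33672/255 ≈ 132.047 → 132
B: 174×219/255 = 38106/255 ≈ 149.435 → 149
= RGB(68, 132, 149)


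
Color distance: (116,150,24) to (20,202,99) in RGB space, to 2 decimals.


d = √[(R₁-R₂)² + (G₁-G₂)² + (B₁-B₂)²]
d = √[(116-20)² + (150-202)² + (24-99)²]
d = √[9216 + 2704 + 5625]
d = √17545
d ≈ 132.46


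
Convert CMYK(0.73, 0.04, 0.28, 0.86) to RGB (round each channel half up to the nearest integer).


R = 255 × (1-C) × (1-K) = 255 × 0.27 × 0.14 = 9.639 → 10
G = 255 × (1-M) × (1-K) = 255 × 0.96 × 0.14 = 34.272 → 34
B = 255 × (1-Y) × (1-K) = 255 × 0.72 × 0.14 = 25.704 → 26
= RGB(10, 34, 26)


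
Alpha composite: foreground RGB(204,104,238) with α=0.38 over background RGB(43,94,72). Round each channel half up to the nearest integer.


C = α×F + (1-α)×B, with 1-α = 0.62
R: 0.38×204 + 0.62×43 = 77.52 + 26.66 = 104.18 → 104
G: 0.38×104 + 0.62×94 = 39.52 + 58.28 = 97.80 → 98
B: 0.38×238 + 0.62×72 = 90.44 + 44.64 = 135.08 → 135
= RGB(104, 98, 135)


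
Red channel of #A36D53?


Color: #A36D53
R = A3 = 163
G = 6D = 109
B = 53 = 83
Red = 163


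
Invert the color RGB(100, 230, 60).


Invert: (255-R, 255-G, 255-B)
R: 255-100 = 155
G: 255-230 = 25
B: 255-60 = 195
= RGB(155, 25, 195)


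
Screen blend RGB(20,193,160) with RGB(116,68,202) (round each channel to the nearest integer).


Screen: C = 255 - (255-A)×(255-B)/255, rounded to nearest integer
R: 255 - (255-20)×(255-116)/255 = 255 - 32665/255 ≈ 255 - 128.098 = 126.902 → 127
G: 255 - (255-193)×(255-68)/255 = 255 - 11594/255 ≈ 255 - 45.467 = 209.533 → 210
B: 255 - (255-160)×(255-202)/255 = 255 - 5035/255 ≈ 255 - 19.745 = 235.255 → 235
= RGB(127, 210, 235)


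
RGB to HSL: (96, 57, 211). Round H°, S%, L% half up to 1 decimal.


Normalize: R'=96/255≈0.3765, G'=57/255≈0.2235, B'=211/255≈0.8275
Max=211/255, Min=57/255, Δ=Max-Min=154/255
L = (Max+Min)/2 = (211+57)/510 = 268/510 = 0.52549… → L = 52.5%
L > 0.5 → S = Δ/(2-Max-Min) = 154/(510-211-57) = 154/242 = 0.63636… → S = 63.6%
(the 1/255 factors cancel in S and H, so raw channel differences can be used)
Max is B' → H = 60 × ((R-G)/Δ + 4) = 60 × ((96-57)/154 + 4)
  39/154 + 4 = 0.2532… + 4 = 4.2532…
  H = 60 × 4.2532… = 255.194…° → H = 255.2°
= HSL(255.2°, 63.6%, 52.5%)


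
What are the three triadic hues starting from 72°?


Triadic: equally spaced at 120° intervals
H1 = 72°
H2 = (72 + 120) mod 360 = 192°
H3 = (72 + 240) mod 360 = 312°
Triadic = 72°, 192°, 312°


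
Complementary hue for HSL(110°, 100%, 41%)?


Complement = opposite side of color wheel = hue + 180°
H' = (110 + 180) mod 360 = 290°
S and L unchanged.
= HSL(290°, 100%, 41%)


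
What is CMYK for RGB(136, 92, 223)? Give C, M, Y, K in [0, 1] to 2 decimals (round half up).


R'=136/255≈0.5333, G'=92/255≈0.3608, B'=223/255≈0.8745
K = 1 - max(R',G',B') = 1 - 223/255 = 32/255 = 0.12549… → 0.13
(1-R'-K)/(1-K) simplifies to (max-R)/max with max = 223:
C = (223-136)/223 = 87/223 = 0.39013… → 0.39
M = (223-92)/223 = 131/223 = 0.58744… → 0.59
Y = (223-223)/223 = 0/223 = 0 → 0.00
= CMYK(0.39, 0.59, 0.00, 0.13)


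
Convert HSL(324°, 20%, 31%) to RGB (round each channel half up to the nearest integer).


H=324°, S=0.20, L=0.31
C = (1-|2L-1|)×S = (1-|-0.38|)×0.20 = 0.124
H' = H/60 = 324/60 ≈ 5.4000; X = C×(1-|H' mod 2 - 1|) = 0.0744
m = L - C/2 = 0.31 - 0.062 = 0.248
Sector ⌊H'⌋ = 5 → (R',G',B') = (0.124, 0.0, 0.0744)
RGB = ((R'+m)×255, (G'+m)×255, (B'+m)×255) = (94.86, 63.24, 82.212)
Round half up → RGB(95, 63, 82)


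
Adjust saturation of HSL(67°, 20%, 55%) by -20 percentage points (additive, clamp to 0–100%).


Original S = 20%
Adjustment = -20 percentage points
New S = 20 + (-20) = 0
Clamp to [0, 100] → 0
= HSL(67°, 0%, 55%)


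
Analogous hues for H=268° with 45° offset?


Base hue: 268°
Left analog: (268 - 45) mod 360 = 223°
Right analog: (268 + 45) mod 360 = 313°
Analogous hues = 223° and 313°


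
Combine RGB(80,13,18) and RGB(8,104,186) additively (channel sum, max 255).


Additive: each channel = min(255, C₁+C₂)
R: 80+8 = 88 → 88
G: 13+104 = 117 → 117
B: 18+186 = 204 → 204
= RGB(88, 117, 204)


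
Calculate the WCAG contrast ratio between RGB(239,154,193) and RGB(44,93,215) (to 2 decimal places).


Linearize each sRGB channel c=v/255: c/12.92 if c ≤ 0.04045 else ((c+0.055)/1.055)^2.4
L = 0.2126×R_lin + 0.7152×G_lin + 0.0722×B_lin
Color 1 (239,154,193):
  R=239: 239/255≈0.9373 > 0.04045 → ((0.9373+0.055)/1.055)^2.4 ≈ 0.86316
  G=154: 154/255≈0.6039 > 0.04045 → ((0.6039+0.055)/1.055)^2.4 ≈ 0.32314
  B=193: 193/255≈0.7569 > 0.04045 → ((0.7569+0.055)/1.055)^2.4 ≈ 0.53328
  L1 = 0.2126×0.86316 + 0.7152×0.32314 + 0.0722×0.53328 ≈ 0.45312
Color 2 (44,93,215):
  R=44: 44/255≈0.1725 > 0.04045 → ((0.1725+0.055)/1.055)^2.4 ≈ 0.02519
  G=93: 93/255≈0.3647 > 0.04045 → ((0.3647+0.055)/1.055)^2.4 ≈ 0.10946
  B=215: 215/255≈0.8431 > 0.04045 → ((0.8431+0.055)/1.055)^2.4 ≈ 0.67954
  L2 = 0.2126×0.02519 + 0.7152×0.10946 + 0.0722×0.67954 ≈ 0.13270
Lighter = 0.45312, Darker = 0.13270
Ratio = (L_lighter + 0.05) / (L_darker + 0.05)
Ratio = (0.45312 + 0.05) / (0.13270 + 0.05) = 0.50312 / 0.18270 ≈ 2.7537
Ratio ≈ 2.75:1


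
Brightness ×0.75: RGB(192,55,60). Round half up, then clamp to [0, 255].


Multiply each channel by 0.75, round half up, clamp to [0, 255]
R: 192×0.75 = 144
G: 55×0.75 = 41.25 → round → 41
B: 60×0.75 = 45
= RGB(144, 41, 45)


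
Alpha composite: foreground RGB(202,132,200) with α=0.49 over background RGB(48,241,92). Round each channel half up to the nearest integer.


C = α×F + (1-α)×B, with 1-α = 0.51
R: 0.49×202 + 0.51×48 = 98.98 + 24.48 = 123.46 → 123
G: 0.49×132 + 0.51×241 = 64.68 + 122.91 = 187.59 → 188
B: 0.49×200 + 0.51×92 = 98.00 + 46.92 = 144.92 → 145
= RGB(123, 188, 145)


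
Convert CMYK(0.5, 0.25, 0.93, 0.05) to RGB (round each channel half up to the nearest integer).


R = 255 × (1-C) × (1-K) = 255 × 0.50 × 0.95 = 121.125 → 121
G = 255 × (1-M) × (1-K) = 255 × 0.75 × 0.95 = 181.6875 → 182
B = 255 × (1-Y) × (1-K) = 255 × 0.07 × 0.95 = 16.9575 → 17
= RGB(121, 182, 17)


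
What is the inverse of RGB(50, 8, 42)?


Invert: (255-R, 255-G, 255-B)
R: 255-50 = 205
G: 255-8 = 247
B: 255-42 = 213
= RGB(205, 247, 213)


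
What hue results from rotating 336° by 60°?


New hue = (H + rotation) mod 360
New hue = (336 + 60) mod 360
= 396 mod 360
= 36°


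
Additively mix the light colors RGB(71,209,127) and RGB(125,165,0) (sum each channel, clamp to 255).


Additive: each channel = min(255, C₁+C₂)
R: 71+125 = 196 → 196
G: 209+165 = 374 → 255
B: 127+0 = 127 → 127
= RGB(196, 255, 127)


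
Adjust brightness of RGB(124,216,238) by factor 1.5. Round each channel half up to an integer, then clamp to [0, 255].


Multiply each channel by 1.5, round half up, clamp to [0, 255]
R: 124×1.5 = 186
G: 216×1.5 = 324 → clamp → 255
B: 238×1.5 = 357 → clamp → 255
= RGB(186, 255, 255)


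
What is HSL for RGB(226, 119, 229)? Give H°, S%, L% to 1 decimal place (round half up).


Normalize: R'=226/255≈0.8863, G'=119/255≈0.4667, B'=229/255≈0.8980
Max=229/255, Min=119/255, Δ=Max-Min=110/255
L = (Max+Min)/2 = (229+119)/510 = 348/510 = 0.68235… → L = 68.2%
L > 0.5 → S = Δ/(2-Max-Min) = 110/(510-229-119) = 110/162 = 0.67901… → S = 67.9%
(the 1/255 factors cancel in S and H, so raw channel differences can be used)
Max is B' → H = 60 × ((R-G)/Δ + 4) = 60 × ((226-119)/110 + 4)
  107/110 + 4 = 0.9727… + 4 = 4.9727…
  H = 60 × 4.9727… = 298.363…° → H = 298.4°
= HSL(298.4°, 67.9%, 68.2%)


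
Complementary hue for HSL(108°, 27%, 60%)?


Complement = opposite side of color wheel = hue + 180°
H' = (108 + 180) mod 360 = 288°
S and L unchanged.
= HSL(288°, 27%, 60%)


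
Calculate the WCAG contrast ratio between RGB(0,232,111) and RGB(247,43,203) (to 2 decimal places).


Linearize each sRGB channel c=v/255: c/12.92 if c ≤ 0.04045 else ((c+0.055)/1.055)^2.4
L = 0.2126×R_lin + 0.7152×G_lin + 0.0722×B_lin
Color 1 (0,232,111):
  R=0: 0/255≈0.0000 ≤ 0.04045 → 0.0000/12.92 ≈ 0.00000
  G=232: 232/255≈0.9098 > 0.04045 → ((0.9098+0.055)/1.055)^2.4 ≈ 0.80695
  B=111: 111/255≈0.4353 > 0.04045 → ((0.4353+0.055)/1.055)^2.4 ≈ 0.15896
  L1 = 0.2126×0.00000 + 0.7152×0.80695 + 0.0722×0.15896 ≈ 0.58861
Color 2 (247,43,203):
  R=247: 247/255≈0.9686 > 0.04045 → ((0.9686+0.055)/1.055)^2.4 ≈ 0.93011
  G=43: 43/255≈0.1686 > 0.04045 → ((0.1686+0.055)/1.055)^2.4 ≈ 0.02416
  B=203: 203/255≈0.7961 > 0.04045 → ((0.7961+0.055)/1.055)^2.4 ≈ 0.59720
  L2 = 0.2126×0.93011 + 0.7152×0.02416 + 0.0722×0.59720 ≈ 0.25814
Lighter = 0.58861, Darker = 0.25814
Ratio = (L_lighter + 0.05) / (L_darker + 0.05)
Ratio = (0.58861 + 0.05) / (0.25814 + 0.05) = 0.63861 / 0.30814 ≈ 2.0725
Ratio ≈ 2.07:1


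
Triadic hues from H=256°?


Triadic: equally spaced at 120° intervals
H1 = 256°
H2 = (256 + 120) mod 360 = 16°
H3 = (256 + 240) mod 360 = 136°
Triadic = 256°, 16°, 136°


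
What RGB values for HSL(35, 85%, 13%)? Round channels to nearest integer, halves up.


H=35°, S=0.85, L=0.13
C = (1-|2L-1|)×S = (1-|-0.74|)×0.85 = 0.221
H' = H/60 = 35/60 ≈ 0.5833; X = C×(1-|H' mod 2 - 1|) ≈ 0.1289
m = L - C/2 = 0.13 - 0.1105 = 0.0195
Sector ⌊H'⌋ = 0 → (R',G',B') = (0.221, ≈0.1289, 0.0)
RGB = ((R'+m)×255, (G'+m)×255, (B'+m)×255) = (61.3275, 37.84625, 4.9725)
Round half up → RGB(61, 38, 5)


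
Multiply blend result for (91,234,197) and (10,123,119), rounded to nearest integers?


Multiply: C = A×B/255, rounded to nearest integer
R: 91×10/255 = 910/255 ≈ 3.569 → 4
G: 234×123/255 = 28782/255 ≈ 112.871 → 113
B: 197×119/255 = 23443/255 ≈ 91.933 → 92
= RGB(4, 113, 92)


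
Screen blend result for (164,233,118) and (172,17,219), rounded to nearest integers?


Screen: C = 255 - (255-A)×(255-B)/255, rounded to nearest integer
R: 255 - (255-164)×(255-172)/255 = 255 - 7553/255 ≈ 255 - 29.620 = 225.380 → 225
G: 255 - (255-233)×(255-17)/255 = 255 - 5236/255 ≈ 255 - 20.533 = 234.467 → 234
B: 255 - (255-118)×(255-219)/255 = 255 - 4932/255 ≈ 255 - 19.341 = 235.659 → 236
= RGB(225, 234, 236)


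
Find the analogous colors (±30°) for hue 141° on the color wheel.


Base hue: 141°
Left analog: (141 - 30) mod 360 = 111°
Right analog: (141 + 30) mod 360 = 171°
Analogous hues = 111° and 171°


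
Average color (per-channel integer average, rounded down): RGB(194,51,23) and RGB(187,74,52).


Midpoint: each channel = ⌊(C₁+C₂)/2⌋
R: ⌊(194+187)/2⌋ = 190
G: ⌊(51+74)/2⌋ = 62
B: ⌊(23+52)/2⌋ = 37
= RGB(190, 62, 37)


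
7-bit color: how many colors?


Colors = 2^bits = 2^7
= 128 colors


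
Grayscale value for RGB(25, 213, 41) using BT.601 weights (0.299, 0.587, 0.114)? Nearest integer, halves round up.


Gray = 0.299×R + 0.587×G + 0.114×B
Gray = 0.299×25 + 0.587×213 + 0.114×41
Gray = 7.475 + 125.031 + 4.674
Gray = 137.180 → round half up → 137
Gray = 137


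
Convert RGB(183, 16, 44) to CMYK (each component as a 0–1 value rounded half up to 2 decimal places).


R'=183/255≈0.7176, G'=16/255≈0.0627, B'=44/255≈0.1725
K = 1 - max(R',G',B') = 1 - 183/255 = 72/255 = 0.28235… → 0.28
(1-R'-K)/(1-K) simplifies to (max-R)/max with max = 183:
C = (183-183)/183 = 0/183 = 0 → 0.00
M = (183-16)/183 = 167/183 = 0.91256… → 0.91
Y = (183-44)/183 = 139/183 = 0.75956… → 0.76
= CMYK(0.00, 0.91, 0.76, 0.28)


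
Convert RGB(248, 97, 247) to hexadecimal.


R = 248 → F8 (hex)
G = 97 → 61 (hex)
B = 247 → F7 (hex)
Hex = #F861F7


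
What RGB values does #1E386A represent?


1E → 30 (R)
38 → 56 (G)
6A → 106 (B)
= RGB(30, 56, 106)


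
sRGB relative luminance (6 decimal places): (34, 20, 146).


Linearize each channel (sRGB transfer function): c = v/255; c_lin = c/12.92 if c ≤ 0.04045, else ((c+0.055)/1.055)^2.4
  R: 34/255 ≈ 0.133333 > 0.04045 → ((0.133333+0.055)/1.055)^2.4 ≈ 0.015996
  G: 20/255 ≈ 0.078431 > 0.04045 → ((0.078431+0.055)/1.055)^2.4 ≈ 0.006995
  B: 146/255 ≈ 0.572549 > 0.04045 → ((0.572549+0.055)/1.055)^2.4 ≈ 0.287441
R_lin = 0.015996, G_lin = 0.006995, B_lin = 0.287441
L = 0.2126×R + 0.7152×G + 0.0722×B
L = 0.2126×0.015996 + 0.7152×0.006995 + 0.0722×0.287441
L ≈ 0.029157


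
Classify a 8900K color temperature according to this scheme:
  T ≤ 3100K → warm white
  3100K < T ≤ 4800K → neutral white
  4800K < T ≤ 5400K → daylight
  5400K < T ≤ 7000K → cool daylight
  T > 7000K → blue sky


Temperature: 8900K
8900K > 7000K → blue sky
Classification: blue sky


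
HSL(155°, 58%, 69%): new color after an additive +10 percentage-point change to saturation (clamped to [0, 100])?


Original S = 58%
Adjustment = +10 percentage points
New S = 58 + (10) = 68
Clamp to [0, 100] → 68
= HSL(155°, 68%, 69%)


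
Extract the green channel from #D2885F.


Color: #D2885F
R = D2 = 210
G = 88 = 136
B = 5F = 95
Green = 136


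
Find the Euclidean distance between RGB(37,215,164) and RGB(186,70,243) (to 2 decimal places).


d = √[(R₁-R₂)² + (G₁-G₂)² + (B₁-B₂)²]
d = √[(37-186)² + (215-70)² + (164-243)²]
d = √[22201 + 21025 + 6241]
d = √49467
d ≈ 222.41


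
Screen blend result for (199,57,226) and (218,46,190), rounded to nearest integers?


Screen: C = 255 - (255-A)×(255-B)/255, rounded to nearest integer
R: 255 - (255-199)×(255-218)/255 = 255 - 2072/255 ≈ 255 - 8.125 = 246.875 → 247
G: 255 - (255-57)×(255-46)/255 = 255 - 41382/255 ≈ 255 - 162.282 = 92.718 → 93
B: 255 - (255-226)×(255-190)/255 = 255 - 1885/255 ≈ 255 - 7.392 = 247.608 → 248
= RGB(247, 93, 248)


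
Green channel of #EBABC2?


Color: #EBABC2
R = EB = 235
G = AB = 171
B = C2 = 194
Green = 171


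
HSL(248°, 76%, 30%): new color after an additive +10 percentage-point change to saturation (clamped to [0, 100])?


Original S = 76%
Adjustment = +10 percentage points
New S = 76 + (10) = 86
Clamp to [0, 100] → 86
= HSL(248°, 86%, 30%)


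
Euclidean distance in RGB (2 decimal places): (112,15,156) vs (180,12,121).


d = √[(R₁-R₂)² + (G₁-G₂)² + (B₁-B₂)²]
d = √[(112-180)² + (15-12)² + (156-121)²]
d = √[4624 + 9 + 1225]
d = √5858
d ≈ 76.54


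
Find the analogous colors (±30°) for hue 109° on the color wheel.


Base hue: 109°
Left analog: (109 - 30) mod 360 = 79°
Right analog: (109 + 30) mod 360 = 139°
Analogous hues = 79° and 139°


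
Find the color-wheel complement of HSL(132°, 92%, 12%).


Complement = opposite side of color wheel = hue + 180°
H' = (132 + 180) mod 360 = 312°
S and L unchanged.
= HSL(312°, 92%, 12%)


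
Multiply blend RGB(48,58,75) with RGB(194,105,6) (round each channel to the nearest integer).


Multiply: C = A×B/255, rounded to nearest integer
R: 48×194/255 = 9312/255 ≈ 36.518 → 37
G: 58×105/255 = 6090/255 ≈ 23.882 → 24
B: 75×6/255 = 450/255 ≈ 1.765 → 2
= RGB(37, 24, 2)


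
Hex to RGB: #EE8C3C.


EE → 238 (R)
8C → 140 (G)
3C → 60 (B)
= RGB(238, 140, 60)


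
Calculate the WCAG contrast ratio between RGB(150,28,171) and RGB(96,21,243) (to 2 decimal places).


Linearize each sRGB channel c=v/255: c/12.92 if c ≤ 0.04045 else ((c+0.055)/1.055)^2.4
L = 0.2126×R_lin + 0.7152×G_lin + 0.0722×B_lin
Color 1 (150,28,171):
  R=150: 150/255≈0.5882 > 0.04045 → ((0.5882+0.055)/1.055)^2.4 ≈ 0.30499
  G=28: 28/255≈0.1098 > 0.04045 → ((0.1098+0.055)/1.055)^2.4 ≈ 0.01161
  B=171: 171/255≈0.6706 > 0.04045 → ((0.6706+0.055)/1.055)^2.4 ≈ 0.40724
  L1 = 0.2126×0.30499 + 0.7152×0.01161 + 0.0722×0.40724 ≈ 0.10255
Color 2 (96,21,243):
  R=96: 96/255≈0.3765 > 0.04045 → ((0.3765+0.055)/1.055)^2.4 ≈ 0.11697
  G=21: 21/255≈0.0824 > 0.04045 → ((0.0824+0.055)/1.055)^2.4 ≈ 0.00750
  B=243: 243/255≈0.9529 > 0.04045 → ((0.9529+0.055)/1.055)^2.4 ≈ 0.89627
  L2 = 0.2126×0.11697 + 0.7152×0.00750 + 0.0722×0.89627 ≈ 0.09494
Lighter = 0.10255, Darker = 0.09494
Ratio = (L_lighter + 0.05) / (L_darker + 0.05)
Ratio = (0.10255 + 0.05) / (0.09494 + 0.05) = 0.15255 / 0.14494 ≈ 1.0525
Ratio ≈ 1.05:1


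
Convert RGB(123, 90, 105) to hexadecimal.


R = 123 → 7B (hex)
G = 90 → 5A (hex)
B = 105 → 69 (hex)
Hex = #7B5A69


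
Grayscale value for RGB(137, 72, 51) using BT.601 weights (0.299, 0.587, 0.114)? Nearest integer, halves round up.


Gray = 0.299×R + 0.587×G + 0.114×B
Gray = 0.299×137 + 0.587×72 + 0.114×51
Gray = 40.963 + 42.264 + 5.814
Gray = 89.041 → round half up → 89
Gray = 89


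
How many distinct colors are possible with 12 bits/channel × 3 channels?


Total bits = 12 bits/channel × 3 channels = 36 bits
Distinct colors = 2^36
= 68,719,476,736 colors


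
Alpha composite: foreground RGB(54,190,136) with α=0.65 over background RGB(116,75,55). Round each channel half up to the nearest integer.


C = α×F + (1-α)×B, with 1-α = 0.35
R: 0.65×54 + 0.35×116 = 35.10 + 40.60 = 75.70 → 76
G: 0.65×190 + 0.35×75 = 123.50 + 26.25 = 149.75 → 150
B: 0.65×136 + 0.35×55 = 88.40 + 19.25 = 107.65 → 108
= RGB(76, 150, 108)


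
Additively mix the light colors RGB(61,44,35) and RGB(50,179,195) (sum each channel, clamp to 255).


Additive: each channel = min(255, C₁+C₂)
R: 61+50 = 111 → 111
G: 44+179 = 223 → 223
B: 35+195 = 230 → 230
= RGB(111, 223, 230)


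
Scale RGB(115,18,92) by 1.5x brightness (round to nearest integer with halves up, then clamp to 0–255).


Multiply each channel by 1.5, round half up, clamp to [0, 255]
R: 115×1.5 = 172.5 → round → 173
G: 18×1.5 = 27
B: 92×1.5 = 138
= RGB(173, 27, 138)


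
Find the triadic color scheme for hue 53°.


Triadic: equally spaced at 120° intervals
H1 = 53°
H2 = (53 + 120) mod 360 = 173°
H3 = (53 + 240) mod 360 = 293°
Triadic = 53°, 173°, 293°


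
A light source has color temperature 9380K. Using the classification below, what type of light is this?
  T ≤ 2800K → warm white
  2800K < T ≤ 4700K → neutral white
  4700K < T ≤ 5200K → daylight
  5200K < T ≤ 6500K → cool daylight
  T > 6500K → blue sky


Temperature: 9380K
9380K > 6500K → blue sky
Classification: blue sky


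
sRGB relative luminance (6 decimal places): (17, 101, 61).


Linearize each channel (sRGB transfer function): c = v/255; c_lin = c/12.92 if c ≤ 0.04045, else ((c+0.055)/1.055)^2.4
  R: 17/255 ≈ 0.066667 > 0.04045 → ((0.066667+0.055)/1.055)^2.4 ≈ 0.005605
  G: 101/255 ≈ 0.396078 > 0.04045 → ((0.396078+0.055)/1.055)^2.4 ≈ 0.130136
  B: 61/255 ≈ 0.239216 > 0.04045 → ((0.239216+0.055)/1.055)^2.4 ≈ 0.046665
R_lin = 0.005605, G_lin = 0.130136, B_lin = 0.046665
L = 0.2126×R + 0.7152×G + 0.0722×B
L = 0.2126×0.005605 + 0.7152×0.130136 + 0.0722×0.046665
L ≈ 0.097635


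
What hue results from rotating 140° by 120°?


New hue = (H + rotation) mod 360
New hue = (140 + 120) mod 360
= 260 mod 360
= 260°


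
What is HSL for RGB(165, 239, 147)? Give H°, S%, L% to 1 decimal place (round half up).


Normalize: R'=165/255≈0.6471, G'=239/255≈0.9373, B'=147/255≈0.5765
Max=239/255, Min=147/255, Δ=Max-Min=92/255
L = (Max+Min)/2 = (239+147)/510 = 386/510 = 0.75686… → L = 75.7%
L > 0.5 → S = Δ/(2-Max-Min) = 92/(510-239-147) = 92/124 = 0.74193… → S = 74.2%
(the 1/255 factors cancel in S and H, so raw channel differences can be used)
Max is G' → H = 60 × ((B-R)/Δ + 2) = 60 × ((147-165)/92 + 2)
  -18/92 + 2 = -0.1956… + 2 = 1.8043…
  H = 60 × 1.8043… = 108.260…° → H = 108.3°
= HSL(108.3°, 74.2%, 75.7%)


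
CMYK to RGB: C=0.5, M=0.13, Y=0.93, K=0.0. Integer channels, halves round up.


R = 255 × (1-C) × (1-K) = 255 × 0.50 × 1.00 = 127.5 → 128
G = 255 × (1-M) × (1-K) = 255 × 0.87 × 1.00 = 221.85 → 222
B = 255 × (1-Y) × (1-K) = 255 × 0.07 × 1.00 = 17.85 → 18
= RGB(128, 222, 18)


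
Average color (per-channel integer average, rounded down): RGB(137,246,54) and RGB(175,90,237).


Midpoint: each channel = ⌊(C₁+C₂)/2⌋
R: ⌊(137+175)/2⌋ = 156
G: ⌊(246+90)/2⌋ = 168
B: ⌊(54+237)/2⌋ = 145
= RGB(156, 168, 145)


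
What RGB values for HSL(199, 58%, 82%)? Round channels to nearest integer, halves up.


H=199°, S=0.58, L=0.82
C = (1-|2L-1|)×S = (1-|0.64|)×0.58 = 0.2088
H' = H/60 = 199/60 ≈ 3.3167; X = C×(1-|H' mod 2 - 1|) = 0.14268
m = L - C/2 = 0.82 - 0.1044 = 0.7156
Sector ⌊H'⌋ = 3 → (R',G',B') = (0.0, 0.14268, 0.2088)
RGB = ((R'+m)×255, (G'+m)×255, (B'+m)×255) = (182.478, 218.8614, 235.722)
Round half up → RGB(182, 219, 236)


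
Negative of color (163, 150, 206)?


Invert: (255-R, 255-G, 255-B)
R: 255-163 = 92
G: 255-150 = 105
B: 255-206 = 49
= RGB(92, 105, 49)


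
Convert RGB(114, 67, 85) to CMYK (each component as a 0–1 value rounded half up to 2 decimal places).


R'=114/255≈0.4471, G'=67/255≈0.2627, B'=85/255≈0.3333
K = 1 - max(R',G',B') = 1 - 114/255 = 141/255 = 0.55294… → 0.55
(1-R'-K)/(1-K) simplifies to (max-R)/max with max = 114:
C = (114-114)/114 = 0/114 = 0 → 0.00
M = (114-67)/114 = 47/114 = 0.41228… → 0.41
Y = (114-85)/114 = 29/114 = 0.25438… → 0.25
= CMYK(0.00, 0.41, 0.25, 0.55)


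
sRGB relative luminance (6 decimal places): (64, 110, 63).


Linearize each channel (sRGB transfer function): c = v/255; c_lin = c/12.92 if c ≤ 0.04045, else ((c+0.055)/1.055)^2.4
  R: 64/255 ≈ 0.250980 > 0.04045 → ((0.250980+0.055)/1.055)^2.4 ≈ 0.051269
  G: 110/255 ≈ 0.431373 > 0.04045 → ((0.431373+0.055)/1.055)^2.4 ≈ 0.155926
  B: 63/255 ≈ 0.247059 > 0.04045 → ((0.247059+0.055)/1.055)^2.4 ≈ 0.049707
R_lin = 0.051269, G_lin = 0.155926, B_lin = 0.049707
L = 0.2126×R + 0.7152×G + 0.0722×B
L = 0.2126×0.051269 + 0.7152×0.155926 + 0.0722×0.049707
L ≈ 0.126007


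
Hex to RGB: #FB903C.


FB → 251 (R)
90 → 144 (G)
3C → 60 (B)
= RGB(251, 144, 60)


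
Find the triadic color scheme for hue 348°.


Triadic: equally spaced at 120° intervals
H1 = 348°
H2 = (348 + 120) mod 360 = 108°
H3 = (348 + 240) mod 360 = 228°
Triadic = 348°, 108°, 228°


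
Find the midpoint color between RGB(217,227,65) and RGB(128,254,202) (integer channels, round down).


Midpoint: each channel = ⌊(C₁+C₂)/2⌋
R: ⌊(217+128)/2⌋ = 172
G: ⌊(227+254)/2⌋ = 240
B: ⌊(65+202)/2⌋ = 133
= RGB(172, 240, 133)


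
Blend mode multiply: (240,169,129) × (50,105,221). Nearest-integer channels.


Multiply: C = A×B/255, rounded to nearest integer
R: 240×50/255 = 12000/255 ≈ 47.059 → 47
G: 169×105/255 = 17745/255 ≈ 69.588 → 70
B: 129×221/255 = 28509/255 ≈ 111.800 → 112
= RGB(47, 70, 112)


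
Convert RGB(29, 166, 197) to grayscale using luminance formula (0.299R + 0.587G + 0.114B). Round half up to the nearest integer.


Gray = 0.299×R + 0.587×G + 0.114×B
Gray = 0.299×29 + 0.587×166 + 0.114×197
Gray = 8.671 + 97.442 + 22.458
Gray = 128.571 → round half up → 129
Gray = 129


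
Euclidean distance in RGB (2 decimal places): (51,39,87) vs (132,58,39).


d = √[(R₁-R₂)² + (G₁-G₂)² + (B₁-B₂)²]
d = √[(51-132)² + (39-58)² + (87-39)²]
d = √[6561 + 361 + 2304]
d = √9226
d ≈ 96.05


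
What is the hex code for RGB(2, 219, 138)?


R = 2 → 02 (hex)
G = 219 → DB (hex)
B = 138 → 8A (hex)
Hex = #02DB8A


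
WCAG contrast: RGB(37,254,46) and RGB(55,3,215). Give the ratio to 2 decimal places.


Linearize each sRGB channel c=v/255: c/12.92 if c ≤ 0.04045 else ((c+0.055)/1.055)^2.4
L = 0.2126×R_lin + 0.7152×G_lin + 0.0722×B_lin
Color 1 (37,254,46):
  R=37: 37/255≈0.1451 > 0.04045 → ((0.1451+0.055)/1.055)^2.4 ≈ 0.01850
  G=254: 254/255≈0.9961 > 0.04045 → ((0.9961+0.055)/1.055)^2.4 ≈ 0.99110
  B=46: 46/255≈0.1804 > 0.04045 → ((0.1804+0.055)/1.055)^2.4 ≈ 0.02732
  L1 = 0.2126×0.01850 + 0.7152×0.99110 + 0.0722×0.02732 ≈ 0.71474
Color 2 (55,3,215):
  R=55: 55/255≈0.2157 > 0.04045 → ((0.2157+0.055)/1.055)^2.4 ≈ 0.03820
  G=3: 3/255≈0.0118 ≤ 0.04045 → 0.0118/12.92 ≈ 0.00091
  B=215: 215/255≈0.8431 > 0.04045 → ((0.8431+0.055)/1.055)^2.4 ≈ 0.67954
  L2 = 0.2126×0.03820 + 0.7152×0.00091 + 0.0722×0.67954 ≈ 0.05784
Lighter = 0.71474, Darker = 0.05784
Ratio = (L_lighter + 0.05) / (L_darker + 0.05)
Ratio = (0.71474 + 0.05) / (0.05784 + 0.05) = 0.76474 / 0.10784 ≈ 7.0917
Ratio ≈ 7.09:1


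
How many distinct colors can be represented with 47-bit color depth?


Colors = 2^bits = 2^47
= 140,737,488,355,328 colors


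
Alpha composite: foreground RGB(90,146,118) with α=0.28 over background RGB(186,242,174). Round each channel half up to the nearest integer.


C = α×F + (1-α)×B, with 1-α = 0.72
R: 0.28×90 + 0.72×186 = 25.20 + 133.92 = 159.12 → 159
G: 0.28×146 + 0.72×242 = 40.88 + 174.24 = 215.12 → 215
B: 0.28×118 + 0.72×174 = 33.04 + 125.28 = 158.32 → 158
= RGB(159, 215, 158)


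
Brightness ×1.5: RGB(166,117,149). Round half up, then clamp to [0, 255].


Multiply each channel by 1.5, round half up, clamp to [0, 255]
R: 166×1.5 = 249
G: 117×1.5 = 175.5 → round → 176
B: 149×1.5 = 223.5 → round → 224
= RGB(249, 176, 224)


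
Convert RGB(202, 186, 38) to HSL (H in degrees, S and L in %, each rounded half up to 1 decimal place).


Normalize: R'=202/255≈0.7922, G'=186/255≈0.7294, B'=38/255≈0.1490
Max=202/255, Min=38/255, Δ=Max-Min=164/255
L = (Max+Min)/2 = (202+38)/510 = 240/510 = 0.47058… → L = 47.1%
L ≤ 0.5 → S = Δ/(Max+Min) = 164/(202+38) = 164/240 = 0.68333… → S = 68.3%
(the 1/255 factors cancel in S and H, so raw channel differences can be used)
Max is R' → H = 60 × (((G-B)/Δ) mod 6) = 60 × (((186-38)/164) mod 6)
  148/164 = 0.9024…
  H = 60 × 0.9024… = 54.146…° → H = 54.1°
= HSL(54.1°, 68.3%, 47.1%)


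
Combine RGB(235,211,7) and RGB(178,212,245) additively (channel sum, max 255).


Additive: each channel = min(255, C₁+C₂)
R: 235+178 = 413 → 255
G: 211+212 = 423 → 255
B: 7+245 = 252 → 252
= RGB(255, 255, 252)


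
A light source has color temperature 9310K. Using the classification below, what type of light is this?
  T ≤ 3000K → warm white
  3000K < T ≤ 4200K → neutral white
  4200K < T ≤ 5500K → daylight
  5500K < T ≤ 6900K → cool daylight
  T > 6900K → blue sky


Temperature: 9310K
9310K > 6900K → blue sky
Classification: blue sky


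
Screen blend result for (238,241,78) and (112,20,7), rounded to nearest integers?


Screen: C = 255 - (255-A)×(255-B)/255, rounded to nearest integer
R: 255 - (255-238)×(255-112)/255 = 255 - 2431/255 ≈ 255 - 9.533 = 245.467 → 245
G: 255 - (255-241)×(255-20)/255 = 255 - 3290/255 ≈ 255 - 12.902 = 242.098 → 242
B: 255 - (255-78)×(255-7)/255 = 255 - 43896/255 ≈ 255 - 172.141 = 82.859 → 83
= RGB(245, 242, 83)


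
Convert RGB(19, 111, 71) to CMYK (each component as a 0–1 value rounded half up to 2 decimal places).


R'=19/255≈0.0745, G'=111/255≈0.4353, B'=71/255≈0.2784
K = 1 - max(R',G',B') = 1 - 111/255 = 144/255 = 0.56470… → 0.56
(1-R'-K)/(1-K) simplifies to (max-R)/max with max = 111:
C = (111-19)/111 = 92/111 = 0.82882… → 0.83
M = (111-111)/111 = 0/111 = 0 → 0.00
Y = (111-71)/111 = 40/111 = 0.36036… → 0.36
= CMYK(0.83, 0.00, 0.36, 0.56)


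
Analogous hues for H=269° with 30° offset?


Base hue: 269°
Left analog: (269 - 30) mod 360 = 239°
Right analog: (269 + 30) mod 360 = 299°
Analogous hues = 239° and 299°


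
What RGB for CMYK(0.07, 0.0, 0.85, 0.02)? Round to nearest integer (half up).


R = 255 × (1-C) × (1-K) = 255 × 0.93 × 0.98 = 232.407 → 232
G = 255 × (1-M) × (1-K) = 255 × 1.00 × 0.98 = 249.9 → 250
B = 255 × (1-Y) × (1-K) = 255 × 0.15 × 0.98 = 37.485 → 37
= RGB(232, 250, 37)


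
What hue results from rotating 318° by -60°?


New hue = (H + rotation) mod 360
New hue = (318 -60) mod 360
= 258 mod 360
= 258°


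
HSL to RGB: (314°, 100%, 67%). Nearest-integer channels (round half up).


H=314°, S=1.00, L=0.67
C = (1-|2L-1|)×S = (1-|0.34|)×1.00 = 0.66
H' = H/60 = 314/60 ≈ 5.2333; X = C×(1-|H' mod 2 - 1|) = 0.506
m = L - C/2 = 0.67 - 0.33 = 0.34
Sector ⌊H'⌋ = 5 → (R',G',B') = (0.66, 0.0, 0.506)
RGB = ((R'+m)×255, (G'+m)×255, (B'+m)×255) = (255.0, 86.7, 215.73)
Round half up → RGB(255, 87, 216)


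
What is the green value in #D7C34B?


Color: #D7C34B
R = D7 = 215
G = C3 = 195
B = 4B = 75
Green = 195


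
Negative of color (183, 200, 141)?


Invert: (255-R, 255-G, 255-B)
R: 255-183 = 72
G: 255-200 = 55
B: 255-141 = 114
= RGB(72, 55, 114)


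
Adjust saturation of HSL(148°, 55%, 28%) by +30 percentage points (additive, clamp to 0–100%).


Original S = 55%
Adjustment = +30 percentage points
New S = 55 + (30) = 85
Clamp to [0, 100] → 85
= HSL(148°, 85%, 28%)


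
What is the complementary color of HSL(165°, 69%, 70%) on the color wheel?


Complement = opposite side of color wheel = hue + 180°
H' = (165 + 180) mod 360 = 345°
S and L unchanged.
= HSL(345°, 69%, 70%)


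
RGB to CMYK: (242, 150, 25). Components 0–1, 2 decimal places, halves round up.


R'=242/255≈0.9490, G'=150/255≈0.5882, B'=25/255≈0.0980
K = 1 - max(R',G',B') = 1 - 242/255 = 13/255 = 0.05098… → 0.05
(1-R'-K)/(1-K) simplifies to (max-R)/max with max = 242:
C = (242-242)/242 = 0/242 = 0 → 0.00
M = (242-150)/242 = 92/242 = 0.38016… → 0.38
Y = (242-25)/242 = 217/242 = 0.89669… → 0.90
= CMYK(0.00, 0.38, 0.90, 0.05)


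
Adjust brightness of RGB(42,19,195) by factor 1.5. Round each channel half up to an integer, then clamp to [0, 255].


Multiply each channel by 1.5, round half up, clamp to [0, 255]
R: 42×1.5 = 63
G: 19×1.5 = 28.5 → round → 29
B: 195×1.5 = 292.5 → round → 293 → clamp → 255
= RGB(63, 29, 255)


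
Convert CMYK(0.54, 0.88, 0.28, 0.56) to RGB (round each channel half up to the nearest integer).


R = 255 × (1-C) × (1-K) = 255 × 0.46 × 0.44 = 51.612 → 52
G = 255 × (1-M) × (1-K) = 255 × 0.12 × 0.44 = 13.464 → 13
B = 255 × (1-Y) × (1-K) = 255 × 0.72 × 0.44 = 80.784 → 81
= RGB(52, 13, 81)


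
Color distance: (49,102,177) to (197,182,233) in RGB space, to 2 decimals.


d = √[(R₁-R₂)² + (G₁-G₂)² + (B₁-B₂)²]
d = √[(49-197)² + (102-182)² + (177-233)²]
d = √[21904 + 6400 + 3136]
d = √31440
d ≈ 177.31


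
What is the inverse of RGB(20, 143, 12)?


Invert: (255-R, 255-G, 255-B)
R: 255-20 = 235
G: 255-143 = 112
B: 255-12 = 243
= RGB(235, 112, 243)


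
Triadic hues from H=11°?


Triadic: equally spaced at 120° intervals
H1 = 11°
H2 = (11 + 120) mod 360 = 131°
H3 = (11 + 240) mod 360 = 251°
Triadic = 11°, 131°, 251°


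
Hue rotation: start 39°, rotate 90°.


New hue = (H + rotation) mod 360
New hue = (39 + 90) mod 360
= 129 mod 360
= 129°


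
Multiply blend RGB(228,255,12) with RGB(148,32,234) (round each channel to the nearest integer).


Multiply: C = A×B/255, rounded to nearest integer
R: 228×148/255 = 33744/255 ≈ 132.329 → 132
G: 255×32/255 = 8160/255 ≈ 32.000 → 32
B: 12×234/255 = 2808/255 ≈ 11.012 → 11
= RGB(132, 32, 11)


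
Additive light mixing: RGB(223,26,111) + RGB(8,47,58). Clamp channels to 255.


Additive: each channel = min(255, C₁+C₂)
R: 223+8 = 231 → 231
G: 26+47 = 73 → 73
B: 111+58 = 169 → 169
= RGB(231, 73, 169)


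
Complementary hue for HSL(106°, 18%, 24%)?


Complement = opposite side of color wheel = hue + 180°
H' = (106 + 180) mod 360 = 286°
S and L unchanged.
= HSL(286°, 18%, 24%)


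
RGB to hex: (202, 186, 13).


R = 202 → CA (hex)
G = 186 → BA (hex)
B = 13 → 0D (hex)
Hex = #CABA0D


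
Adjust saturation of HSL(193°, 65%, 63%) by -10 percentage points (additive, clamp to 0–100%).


Original S = 65%
Adjustment = -10 percentage points
New S = 65 + (-10) = 55
Clamp to [0, 100] → 55
= HSL(193°, 55%, 63%)


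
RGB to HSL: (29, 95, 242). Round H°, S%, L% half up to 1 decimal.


Normalize: R'=29/255≈0.1137, G'=95/255≈0.3725, B'=242/255≈0.9490
Max=242/255, Min=29/255, Δ=Max-Min=213/255
L = (Max+Min)/2 = (242+29)/510 = 271/510 = 0.53137… → L = 53.1%
L > 0.5 → S = Δ/(2-Max-Min) = 213/(510-242-29) = 213/239 = 0.89121… → S = 89.1%
(the 1/255 factors cancel in S and H, so raw channel differences can be used)
Max is B' → H = 60 × ((R-G)/Δ + 4) = 60 × ((29-95)/213 + 4)
  -66/213 + 4 = -0.3098… + 4 = 3.6901…
  H = 60 × 3.6901… = 221.408…° → H = 221.4°
= HSL(221.4°, 89.1%, 53.1%)


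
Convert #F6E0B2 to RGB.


F6 → 246 (R)
E0 → 224 (G)
B2 → 178 (B)
= RGB(246, 224, 178)


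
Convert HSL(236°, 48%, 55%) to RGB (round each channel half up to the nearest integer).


H=236°, S=0.48, L=0.55
C = (1-|2L-1|)×S = (1-|0.10|)×0.48 = 0.432
H' = H/60 = 236/60 ≈ 3.9333; X = C×(1-|H' mod 2 - 1|) = 0.0288
m = L - C/2 = 0.55 - 0.216 = 0.334
Sector ⌊H'⌋ = 3 → (R',G',B') = (0.0, 0.0288, 0.432)
RGB = ((R'+m)×255, (G'+m)×255, (B'+m)×255) = (85.17, 92.514, 195.33)
Round half up → RGB(85, 93, 195)


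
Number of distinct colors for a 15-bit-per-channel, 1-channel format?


Total bits = 15 bits/channel × 1 channels = 15 bits
Distinct colors = 2^15
= 32,768 colors


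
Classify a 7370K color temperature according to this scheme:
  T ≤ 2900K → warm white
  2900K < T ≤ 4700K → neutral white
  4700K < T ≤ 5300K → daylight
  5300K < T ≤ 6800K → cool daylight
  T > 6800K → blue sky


Temperature: 7370K
7370K > 6800K → blue sky
Classification: blue sky


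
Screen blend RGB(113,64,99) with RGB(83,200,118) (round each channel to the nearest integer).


Screen: C = 255 - (255-A)×(255-B)/255, rounded to nearest integer
R: 255 - (255-113)×(255-83)/255 = 255 - 24424/255 ≈ 255 - 95.780 = 159.220 → 159
G: 255 - (255-64)×(255-200)/255 = 255 - 10505/255 ≈ 255 - 41.196 = 213.804 → 214
B: 255 - (255-99)×(255-118)/255 = 255 - 21372/255 ≈ 255 - 83.812 = 171.188 → 171
= RGB(159, 214, 171)


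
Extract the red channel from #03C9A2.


Color: #03C9A2
R = 03 = 3
G = C9 = 201
B = A2 = 162
Red = 3


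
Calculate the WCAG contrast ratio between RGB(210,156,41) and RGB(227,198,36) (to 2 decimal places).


Linearize each sRGB channel c=v/255: c/12.92 if c ≤ 0.04045 else ((c+0.055)/1.055)^2.4
L = 0.2126×R_lin + 0.7152×G_lin + 0.0722×B_lin
Color 1 (210,156,41):
  R=210: 210/255≈0.8235 > 0.04045 → ((0.8235+0.055)/1.055)^2.4 ≈ 0.64448
  G=156: 156/255≈0.6118 > 0.04045 → ((0.6118+0.055)/1.055)^2.4 ≈ 0.33245
  B=41: 41/255≈0.1608 > 0.04045 → ((0.1608+0.055)/1.055)^2.4 ≈ 0.02217
  L1 = 0.2126×0.64448 + 0.7152×0.33245 + 0.0722×0.02217 ≈ 0.37639
Color 2 (227,198,36):
  R=227: 227/255≈0.8902 > 0.04045 → ((0.8902+0.055)/1.055)^2.4 ≈ 0.76815
  G=198: 198/255≈0.7765 > 0.04045 → ((0.7765+0.055)/1.055)^2.4 ≈ 0.56471
  B=36: 36/255≈0.1412 > 0.04045 → ((0.1412+0.055)/1.055)^2.4 ≈ 0.01764
  L2 = 0.2126×0.76815 + 0.7152×0.56471 + 0.0722×0.01764 ≈ 0.56846
Lighter = 0.56846, Darker = 0.37639
Ratio = (L_lighter + 0.05) / (L_darker + 0.05)
Ratio = (0.56846 + 0.05) / (0.37639 + 0.05) = 0.61846 / 0.42639 ≈ 1.4505
Ratio ≈ 1.45:1


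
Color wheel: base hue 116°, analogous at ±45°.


Base hue: 116°
Left analog: (116 - 45) mod 360 = 71°
Right analog: (116 + 45) mod 360 = 161°
Analogous hues = 71° and 161°


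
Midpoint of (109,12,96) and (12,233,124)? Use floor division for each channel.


Midpoint: each channel = ⌊(C₁+C₂)/2⌋
R: ⌊(109+12)/2⌋ = 60
G: ⌊(12+233)/2⌋ = 122
B: ⌊(96+124)/2⌋ = 110
= RGB(60, 122, 110)
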